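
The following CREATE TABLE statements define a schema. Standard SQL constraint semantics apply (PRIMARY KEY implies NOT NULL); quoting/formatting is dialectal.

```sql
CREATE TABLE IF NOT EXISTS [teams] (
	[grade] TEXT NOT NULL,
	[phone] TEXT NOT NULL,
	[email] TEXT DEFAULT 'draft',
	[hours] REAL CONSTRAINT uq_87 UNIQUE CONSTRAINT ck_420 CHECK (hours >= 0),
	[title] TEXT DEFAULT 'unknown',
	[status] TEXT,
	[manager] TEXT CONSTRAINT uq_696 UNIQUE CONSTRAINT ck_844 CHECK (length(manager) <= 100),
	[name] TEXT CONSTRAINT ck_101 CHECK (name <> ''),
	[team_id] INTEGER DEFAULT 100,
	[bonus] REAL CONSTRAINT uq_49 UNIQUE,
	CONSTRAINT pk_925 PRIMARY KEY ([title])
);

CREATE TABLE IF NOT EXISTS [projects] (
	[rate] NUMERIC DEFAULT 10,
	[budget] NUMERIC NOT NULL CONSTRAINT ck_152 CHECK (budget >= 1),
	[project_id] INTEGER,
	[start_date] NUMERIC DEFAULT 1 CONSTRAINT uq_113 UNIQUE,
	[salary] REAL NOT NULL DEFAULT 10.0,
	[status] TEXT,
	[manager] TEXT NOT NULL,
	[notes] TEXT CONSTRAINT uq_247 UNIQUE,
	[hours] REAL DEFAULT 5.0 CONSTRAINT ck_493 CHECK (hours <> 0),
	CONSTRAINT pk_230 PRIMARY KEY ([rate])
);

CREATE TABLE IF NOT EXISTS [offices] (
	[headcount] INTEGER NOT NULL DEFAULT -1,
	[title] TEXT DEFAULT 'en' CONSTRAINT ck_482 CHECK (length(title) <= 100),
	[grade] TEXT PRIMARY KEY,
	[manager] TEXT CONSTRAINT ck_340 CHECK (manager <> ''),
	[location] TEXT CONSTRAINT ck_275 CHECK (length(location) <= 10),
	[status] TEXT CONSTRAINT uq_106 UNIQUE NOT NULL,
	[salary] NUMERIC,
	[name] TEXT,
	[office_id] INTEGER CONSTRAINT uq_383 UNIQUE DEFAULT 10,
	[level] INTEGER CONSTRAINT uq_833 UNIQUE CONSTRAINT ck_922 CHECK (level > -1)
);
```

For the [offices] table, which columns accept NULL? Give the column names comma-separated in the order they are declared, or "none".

- headcount: declared NOT NULL → not nullable.
- title: CHECK does not forbid NULL (a CHECK constraint passes when its expression is NULL) → nullable.
- grade: part of the PRIMARY KEY, which implies NOT NULL → not nullable.
- manager: CHECK does not forbid NULL (a CHECK constraint passes when its expression is NULL) → nullable.
- location: CHECK does not forbid NULL (a CHECK constraint passes when its expression is NULL) → nullable.
- status: declared NOT NULL → not nullable.
- salary: no NOT NULL constraint applies → nullable.
- name: no NOT NULL constraint applies → nullable.
- office_id: UNIQUE does not imply NOT NULL → nullable.
- level: CHECK does not forbid NULL (a CHECK constraint passes when its expression is NULL) → nullable.

title, manager, location, salary, name, office_id, level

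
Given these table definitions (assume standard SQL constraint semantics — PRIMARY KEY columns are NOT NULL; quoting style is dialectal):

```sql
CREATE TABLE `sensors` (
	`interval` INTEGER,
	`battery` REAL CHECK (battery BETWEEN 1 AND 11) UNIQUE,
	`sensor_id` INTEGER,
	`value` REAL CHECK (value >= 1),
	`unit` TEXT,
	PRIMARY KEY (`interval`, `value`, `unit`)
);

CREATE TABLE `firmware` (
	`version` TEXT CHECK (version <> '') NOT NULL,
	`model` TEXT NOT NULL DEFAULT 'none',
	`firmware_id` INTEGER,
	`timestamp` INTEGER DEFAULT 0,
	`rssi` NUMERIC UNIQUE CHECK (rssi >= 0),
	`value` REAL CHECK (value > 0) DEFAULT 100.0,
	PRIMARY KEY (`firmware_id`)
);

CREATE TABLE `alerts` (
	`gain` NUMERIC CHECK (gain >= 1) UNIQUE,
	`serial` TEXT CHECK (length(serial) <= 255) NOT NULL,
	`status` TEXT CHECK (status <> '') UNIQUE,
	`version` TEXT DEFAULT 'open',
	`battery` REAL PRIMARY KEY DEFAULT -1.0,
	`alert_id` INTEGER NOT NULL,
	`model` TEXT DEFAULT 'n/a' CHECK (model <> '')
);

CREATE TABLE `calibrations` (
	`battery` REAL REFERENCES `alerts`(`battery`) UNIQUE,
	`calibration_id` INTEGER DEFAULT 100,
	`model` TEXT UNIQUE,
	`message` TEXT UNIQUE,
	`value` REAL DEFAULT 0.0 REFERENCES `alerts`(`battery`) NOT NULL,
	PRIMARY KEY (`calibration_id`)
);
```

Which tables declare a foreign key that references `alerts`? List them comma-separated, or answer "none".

- calibrations.battery references alerts(battery).
- calibrations.value references alerts(battery).

calibrations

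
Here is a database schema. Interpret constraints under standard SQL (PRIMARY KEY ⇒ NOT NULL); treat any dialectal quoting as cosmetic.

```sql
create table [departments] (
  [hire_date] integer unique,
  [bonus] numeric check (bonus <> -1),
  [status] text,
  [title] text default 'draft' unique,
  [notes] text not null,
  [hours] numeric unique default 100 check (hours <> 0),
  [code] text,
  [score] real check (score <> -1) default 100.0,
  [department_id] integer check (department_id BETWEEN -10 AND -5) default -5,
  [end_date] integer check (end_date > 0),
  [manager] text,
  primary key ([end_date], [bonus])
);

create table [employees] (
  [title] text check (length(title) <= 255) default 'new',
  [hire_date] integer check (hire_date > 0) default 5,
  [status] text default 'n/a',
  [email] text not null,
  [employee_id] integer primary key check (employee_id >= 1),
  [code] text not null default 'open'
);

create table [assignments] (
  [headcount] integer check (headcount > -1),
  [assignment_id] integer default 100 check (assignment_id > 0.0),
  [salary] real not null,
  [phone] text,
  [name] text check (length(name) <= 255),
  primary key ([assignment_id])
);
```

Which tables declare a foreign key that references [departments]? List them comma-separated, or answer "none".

none

No REFERENCES clause anywhere in the schema names departments.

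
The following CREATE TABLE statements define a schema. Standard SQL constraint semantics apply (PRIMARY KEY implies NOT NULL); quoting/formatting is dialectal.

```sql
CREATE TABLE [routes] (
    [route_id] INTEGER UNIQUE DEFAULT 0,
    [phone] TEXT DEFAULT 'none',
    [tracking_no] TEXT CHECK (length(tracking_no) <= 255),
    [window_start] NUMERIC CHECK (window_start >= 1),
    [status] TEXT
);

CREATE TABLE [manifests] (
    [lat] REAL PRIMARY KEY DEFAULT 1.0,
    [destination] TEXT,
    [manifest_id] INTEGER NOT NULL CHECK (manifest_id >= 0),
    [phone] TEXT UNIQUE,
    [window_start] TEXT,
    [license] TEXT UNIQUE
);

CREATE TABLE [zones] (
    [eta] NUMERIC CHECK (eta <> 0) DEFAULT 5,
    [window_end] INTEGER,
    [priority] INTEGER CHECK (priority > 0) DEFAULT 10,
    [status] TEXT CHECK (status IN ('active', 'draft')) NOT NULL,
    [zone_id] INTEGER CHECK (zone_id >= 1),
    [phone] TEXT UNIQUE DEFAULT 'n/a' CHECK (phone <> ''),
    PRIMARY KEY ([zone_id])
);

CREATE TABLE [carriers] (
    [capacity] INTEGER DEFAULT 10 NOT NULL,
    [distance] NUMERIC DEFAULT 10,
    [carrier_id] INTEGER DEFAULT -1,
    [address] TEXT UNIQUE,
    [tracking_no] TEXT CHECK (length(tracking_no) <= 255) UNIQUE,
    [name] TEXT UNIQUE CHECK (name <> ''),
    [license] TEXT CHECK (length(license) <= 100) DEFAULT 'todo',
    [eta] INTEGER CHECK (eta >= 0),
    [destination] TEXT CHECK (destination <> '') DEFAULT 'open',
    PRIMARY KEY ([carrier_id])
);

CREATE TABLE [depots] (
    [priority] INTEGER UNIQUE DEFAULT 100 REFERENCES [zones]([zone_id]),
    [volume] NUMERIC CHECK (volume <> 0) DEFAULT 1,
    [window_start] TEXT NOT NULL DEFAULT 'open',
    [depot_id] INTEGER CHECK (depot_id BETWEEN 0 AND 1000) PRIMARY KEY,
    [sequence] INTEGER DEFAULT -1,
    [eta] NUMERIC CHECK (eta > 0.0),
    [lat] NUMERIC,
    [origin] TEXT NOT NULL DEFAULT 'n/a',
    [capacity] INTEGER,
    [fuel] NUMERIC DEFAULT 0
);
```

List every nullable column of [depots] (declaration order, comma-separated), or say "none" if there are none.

priority, volume, sequence, eta, lat, capacity, fuel

- priority: a foreign key column may be NULL unless separately constrained → nullable.
- volume: CHECK does not forbid NULL (a CHECK constraint passes when its expression is NULL) → nullable.
- window_start: declared NOT NULL → not nullable.
- depot_id: part of the PRIMARY KEY, which implies NOT NULL → not nullable.
- sequence: DEFAULT only fills an omitted column; an explicit NULL is still allowed → nullable.
- eta: CHECK does not forbid NULL (a CHECK constraint passes when its expression is NULL) → nullable.
- lat: no NOT NULL constraint applies → nullable.
- origin: declared NOT NULL → not nullable.
- capacity: no NOT NULL constraint applies → nullable.
- fuel: DEFAULT only fills an omitted column; an explicit NULL is still allowed → nullable.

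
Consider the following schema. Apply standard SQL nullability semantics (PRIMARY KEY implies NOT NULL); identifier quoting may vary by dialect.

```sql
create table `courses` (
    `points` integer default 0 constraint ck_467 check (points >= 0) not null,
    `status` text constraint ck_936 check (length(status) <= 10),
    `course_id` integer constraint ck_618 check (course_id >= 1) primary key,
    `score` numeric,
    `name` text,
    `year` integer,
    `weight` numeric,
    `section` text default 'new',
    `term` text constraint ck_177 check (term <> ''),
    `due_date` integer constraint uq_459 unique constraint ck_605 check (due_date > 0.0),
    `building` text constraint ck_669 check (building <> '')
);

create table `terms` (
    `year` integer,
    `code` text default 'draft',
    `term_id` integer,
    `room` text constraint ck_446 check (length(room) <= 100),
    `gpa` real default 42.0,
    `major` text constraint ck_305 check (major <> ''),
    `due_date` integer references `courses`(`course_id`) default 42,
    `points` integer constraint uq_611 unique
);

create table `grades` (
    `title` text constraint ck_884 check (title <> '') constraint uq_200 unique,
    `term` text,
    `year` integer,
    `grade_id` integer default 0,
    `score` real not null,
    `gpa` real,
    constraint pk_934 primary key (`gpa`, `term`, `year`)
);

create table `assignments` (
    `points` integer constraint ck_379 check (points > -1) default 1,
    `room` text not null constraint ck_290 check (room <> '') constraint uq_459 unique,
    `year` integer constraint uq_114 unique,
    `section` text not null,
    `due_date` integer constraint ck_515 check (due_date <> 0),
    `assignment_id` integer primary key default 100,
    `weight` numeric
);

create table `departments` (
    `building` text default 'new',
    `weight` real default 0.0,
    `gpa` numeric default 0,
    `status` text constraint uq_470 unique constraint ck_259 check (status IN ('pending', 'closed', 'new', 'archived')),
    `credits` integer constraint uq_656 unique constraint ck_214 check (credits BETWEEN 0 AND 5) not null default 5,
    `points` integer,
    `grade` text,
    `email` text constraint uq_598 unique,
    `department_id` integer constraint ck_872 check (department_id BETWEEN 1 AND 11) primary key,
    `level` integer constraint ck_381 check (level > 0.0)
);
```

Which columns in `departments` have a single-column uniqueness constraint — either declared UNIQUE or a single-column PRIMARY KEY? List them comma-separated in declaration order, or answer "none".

status, credits, email, department_id

- building: no UNIQUE or single-column PK constraint.
- weight: no UNIQUE or single-column PK constraint.
- gpa: no UNIQUE or single-column PK constraint.
- status: declared UNIQUE → unique.
- credits: declared UNIQUE → unique.
- points: no UNIQUE or single-column PK constraint.
- grade: no UNIQUE or single-column PK constraint.
- email: declared UNIQUE → unique.
- department_id: single-column PRIMARY KEY → unique.
- level: no UNIQUE or single-column PK constraint.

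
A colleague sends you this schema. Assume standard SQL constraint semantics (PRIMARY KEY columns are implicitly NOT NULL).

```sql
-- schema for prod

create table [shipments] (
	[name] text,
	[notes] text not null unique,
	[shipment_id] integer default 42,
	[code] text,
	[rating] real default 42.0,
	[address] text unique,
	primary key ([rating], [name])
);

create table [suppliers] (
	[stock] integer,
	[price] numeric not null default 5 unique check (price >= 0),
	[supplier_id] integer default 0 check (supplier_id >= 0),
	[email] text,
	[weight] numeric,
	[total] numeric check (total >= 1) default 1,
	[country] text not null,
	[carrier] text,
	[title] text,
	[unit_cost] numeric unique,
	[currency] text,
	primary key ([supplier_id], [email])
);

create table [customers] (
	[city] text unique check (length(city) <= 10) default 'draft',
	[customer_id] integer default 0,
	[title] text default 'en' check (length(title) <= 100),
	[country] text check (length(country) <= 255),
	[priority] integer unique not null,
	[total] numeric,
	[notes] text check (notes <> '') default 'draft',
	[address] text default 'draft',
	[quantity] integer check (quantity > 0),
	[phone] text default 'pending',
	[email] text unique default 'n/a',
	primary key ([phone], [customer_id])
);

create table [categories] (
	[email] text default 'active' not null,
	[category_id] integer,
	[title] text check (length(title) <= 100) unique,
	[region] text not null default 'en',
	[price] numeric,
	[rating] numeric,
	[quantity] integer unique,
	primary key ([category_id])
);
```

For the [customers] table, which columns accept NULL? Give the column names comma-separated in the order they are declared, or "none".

- city: CHECK does not forbid NULL (a CHECK constraint passes when its expression is NULL) → nullable.
- customer_id: part of the PRIMARY KEY, which implies NOT NULL → not nullable.
- title: CHECK does not forbid NULL (a CHECK constraint passes when its expression is NULL) → nullable.
- country: CHECK does not forbid NULL (a CHECK constraint passes when its expression is NULL) → nullable.
- priority: declared NOT NULL → not nullable.
- total: no NOT NULL constraint applies → nullable.
- notes: CHECK does not forbid NULL (a CHECK constraint passes when its expression is NULL) → nullable.
- address: DEFAULT only fills an omitted column; an explicit NULL is still allowed → nullable.
- quantity: CHECK does not forbid NULL (a CHECK constraint passes when its expression is NULL) → nullable.
- phone: part of the PRIMARY KEY, which implies NOT NULL → not nullable.
- email: UNIQUE does not imply NOT NULL → nullable.

city, title, country, total, notes, address, quantity, email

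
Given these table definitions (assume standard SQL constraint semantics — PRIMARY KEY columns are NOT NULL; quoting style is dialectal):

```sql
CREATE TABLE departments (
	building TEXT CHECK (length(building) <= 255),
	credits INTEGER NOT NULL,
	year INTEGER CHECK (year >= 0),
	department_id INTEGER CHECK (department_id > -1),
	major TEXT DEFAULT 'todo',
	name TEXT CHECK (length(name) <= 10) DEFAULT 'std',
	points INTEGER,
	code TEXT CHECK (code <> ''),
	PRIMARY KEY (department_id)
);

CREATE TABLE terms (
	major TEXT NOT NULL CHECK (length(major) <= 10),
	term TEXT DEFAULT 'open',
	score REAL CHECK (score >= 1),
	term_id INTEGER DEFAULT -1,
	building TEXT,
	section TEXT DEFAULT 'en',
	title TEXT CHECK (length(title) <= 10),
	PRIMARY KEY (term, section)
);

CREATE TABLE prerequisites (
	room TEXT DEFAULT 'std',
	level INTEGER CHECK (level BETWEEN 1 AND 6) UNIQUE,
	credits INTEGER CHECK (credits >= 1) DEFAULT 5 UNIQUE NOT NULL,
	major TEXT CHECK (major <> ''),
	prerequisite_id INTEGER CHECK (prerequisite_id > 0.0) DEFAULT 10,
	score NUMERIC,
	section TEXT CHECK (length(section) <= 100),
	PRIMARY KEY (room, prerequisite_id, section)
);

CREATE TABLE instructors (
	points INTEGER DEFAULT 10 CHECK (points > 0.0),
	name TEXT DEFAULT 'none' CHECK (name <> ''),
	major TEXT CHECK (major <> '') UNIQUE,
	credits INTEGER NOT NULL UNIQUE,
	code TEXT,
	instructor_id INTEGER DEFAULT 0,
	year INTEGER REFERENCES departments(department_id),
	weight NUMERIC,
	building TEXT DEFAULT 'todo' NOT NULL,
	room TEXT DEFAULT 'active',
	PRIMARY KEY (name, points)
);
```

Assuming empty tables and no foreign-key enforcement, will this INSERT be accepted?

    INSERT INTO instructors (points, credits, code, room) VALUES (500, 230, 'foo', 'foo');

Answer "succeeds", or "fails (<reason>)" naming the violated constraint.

NOT NULL columns: building defaults to 'todo'; credits is supplied; name defaults to 'none'; points is supplied.
CHECK constraints: 500 satisfies (points > 0.0).
No constraint is violated.

succeeds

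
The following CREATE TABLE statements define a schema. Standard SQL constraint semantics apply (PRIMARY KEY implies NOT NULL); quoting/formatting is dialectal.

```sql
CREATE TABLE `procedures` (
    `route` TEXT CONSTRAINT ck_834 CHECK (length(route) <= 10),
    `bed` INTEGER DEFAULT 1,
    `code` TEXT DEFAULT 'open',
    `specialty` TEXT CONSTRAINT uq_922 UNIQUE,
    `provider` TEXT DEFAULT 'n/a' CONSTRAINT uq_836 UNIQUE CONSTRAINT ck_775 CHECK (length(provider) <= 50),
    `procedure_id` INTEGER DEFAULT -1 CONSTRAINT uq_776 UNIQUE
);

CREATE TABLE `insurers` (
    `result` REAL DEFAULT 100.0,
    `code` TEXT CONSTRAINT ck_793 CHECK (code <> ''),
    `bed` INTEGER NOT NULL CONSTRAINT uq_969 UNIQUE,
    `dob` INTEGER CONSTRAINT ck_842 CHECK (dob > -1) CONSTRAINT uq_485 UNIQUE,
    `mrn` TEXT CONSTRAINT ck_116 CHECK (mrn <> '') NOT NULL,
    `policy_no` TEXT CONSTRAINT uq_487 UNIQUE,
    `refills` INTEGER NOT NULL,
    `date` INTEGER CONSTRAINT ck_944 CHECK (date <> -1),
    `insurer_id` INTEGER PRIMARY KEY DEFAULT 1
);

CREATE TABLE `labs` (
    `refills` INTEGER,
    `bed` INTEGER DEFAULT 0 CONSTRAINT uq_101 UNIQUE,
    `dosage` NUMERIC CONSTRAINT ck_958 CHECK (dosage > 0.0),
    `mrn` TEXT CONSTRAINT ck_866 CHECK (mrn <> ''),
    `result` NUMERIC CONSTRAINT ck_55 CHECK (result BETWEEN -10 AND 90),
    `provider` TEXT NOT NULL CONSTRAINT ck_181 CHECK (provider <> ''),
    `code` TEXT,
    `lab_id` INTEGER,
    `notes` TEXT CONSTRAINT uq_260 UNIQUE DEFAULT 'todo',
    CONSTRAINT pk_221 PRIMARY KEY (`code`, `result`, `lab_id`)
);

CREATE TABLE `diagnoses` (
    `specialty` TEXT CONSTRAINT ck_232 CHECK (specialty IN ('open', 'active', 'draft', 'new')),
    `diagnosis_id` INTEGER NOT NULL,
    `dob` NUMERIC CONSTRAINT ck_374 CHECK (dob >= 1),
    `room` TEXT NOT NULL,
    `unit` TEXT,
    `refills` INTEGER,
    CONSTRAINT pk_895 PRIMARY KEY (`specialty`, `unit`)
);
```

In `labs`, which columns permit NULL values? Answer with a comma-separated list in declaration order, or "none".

- refills: no NOT NULL constraint applies → nullable.
- bed: UNIQUE does not imply NOT NULL → nullable.
- dosage: CHECK does not forbid NULL (a CHECK constraint passes when its expression is NULL) → nullable.
- mrn: CHECK does not forbid NULL (a CHECK constraint passes when its expression is NULL) → nullable.
- result: part of the PRIMARY KEY, which implies NOT NULL → not nullable.
- provider: declared NOT NULL → not nullable.
- code: part of the PRIMARY KEY, which implies NOT NULL → not nullable.
- lab_id: part of the PRIMARY KEY, which implies NOT NULL → not nullable.
- notes: UNIQUE does not imply NOT NULL → nullable.

refills, bed, dosage, mrn, notes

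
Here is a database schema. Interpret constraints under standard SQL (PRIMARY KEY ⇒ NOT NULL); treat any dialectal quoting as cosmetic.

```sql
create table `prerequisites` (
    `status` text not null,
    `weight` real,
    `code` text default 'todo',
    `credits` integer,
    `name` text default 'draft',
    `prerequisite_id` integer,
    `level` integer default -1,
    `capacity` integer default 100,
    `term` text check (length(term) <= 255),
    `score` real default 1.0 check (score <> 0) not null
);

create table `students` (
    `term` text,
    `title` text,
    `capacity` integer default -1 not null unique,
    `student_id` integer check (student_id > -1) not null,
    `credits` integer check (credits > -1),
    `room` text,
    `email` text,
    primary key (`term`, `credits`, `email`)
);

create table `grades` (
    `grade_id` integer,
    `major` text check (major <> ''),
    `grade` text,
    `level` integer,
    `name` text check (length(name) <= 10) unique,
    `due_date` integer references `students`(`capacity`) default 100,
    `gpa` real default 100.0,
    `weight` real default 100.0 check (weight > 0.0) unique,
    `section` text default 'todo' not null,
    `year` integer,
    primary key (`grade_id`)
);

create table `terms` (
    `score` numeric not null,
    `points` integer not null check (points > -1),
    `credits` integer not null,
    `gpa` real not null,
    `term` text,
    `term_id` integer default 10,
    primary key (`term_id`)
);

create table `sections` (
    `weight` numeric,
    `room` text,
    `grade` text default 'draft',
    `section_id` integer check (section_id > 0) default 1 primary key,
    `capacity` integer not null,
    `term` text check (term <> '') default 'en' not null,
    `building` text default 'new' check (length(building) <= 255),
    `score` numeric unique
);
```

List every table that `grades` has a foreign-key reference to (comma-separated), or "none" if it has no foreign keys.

- due_date REFERENCES students(capacity).

students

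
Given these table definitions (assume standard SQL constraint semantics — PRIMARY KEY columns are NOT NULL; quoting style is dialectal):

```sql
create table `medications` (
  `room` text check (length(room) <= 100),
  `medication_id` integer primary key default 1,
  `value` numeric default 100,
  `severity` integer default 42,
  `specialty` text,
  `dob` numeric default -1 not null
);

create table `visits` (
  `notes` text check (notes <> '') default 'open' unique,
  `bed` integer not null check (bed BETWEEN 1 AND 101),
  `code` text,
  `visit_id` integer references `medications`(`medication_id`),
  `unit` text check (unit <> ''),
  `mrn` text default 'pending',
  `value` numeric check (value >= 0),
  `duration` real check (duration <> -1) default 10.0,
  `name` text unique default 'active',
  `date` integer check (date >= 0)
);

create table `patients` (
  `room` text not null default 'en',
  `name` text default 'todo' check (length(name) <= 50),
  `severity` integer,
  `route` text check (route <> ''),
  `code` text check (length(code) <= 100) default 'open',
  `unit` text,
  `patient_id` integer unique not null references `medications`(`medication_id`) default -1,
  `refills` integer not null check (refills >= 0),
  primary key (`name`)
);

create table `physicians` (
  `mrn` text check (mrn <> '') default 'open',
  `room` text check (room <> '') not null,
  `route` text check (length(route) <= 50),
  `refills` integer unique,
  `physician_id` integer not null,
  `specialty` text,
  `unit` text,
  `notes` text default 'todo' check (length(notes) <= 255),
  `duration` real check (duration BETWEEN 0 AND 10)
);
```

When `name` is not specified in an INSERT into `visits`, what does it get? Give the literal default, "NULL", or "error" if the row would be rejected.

name has an explicit DEFAULT 'active'.
When the column is omitted from an INSERT, that default is used.

'active'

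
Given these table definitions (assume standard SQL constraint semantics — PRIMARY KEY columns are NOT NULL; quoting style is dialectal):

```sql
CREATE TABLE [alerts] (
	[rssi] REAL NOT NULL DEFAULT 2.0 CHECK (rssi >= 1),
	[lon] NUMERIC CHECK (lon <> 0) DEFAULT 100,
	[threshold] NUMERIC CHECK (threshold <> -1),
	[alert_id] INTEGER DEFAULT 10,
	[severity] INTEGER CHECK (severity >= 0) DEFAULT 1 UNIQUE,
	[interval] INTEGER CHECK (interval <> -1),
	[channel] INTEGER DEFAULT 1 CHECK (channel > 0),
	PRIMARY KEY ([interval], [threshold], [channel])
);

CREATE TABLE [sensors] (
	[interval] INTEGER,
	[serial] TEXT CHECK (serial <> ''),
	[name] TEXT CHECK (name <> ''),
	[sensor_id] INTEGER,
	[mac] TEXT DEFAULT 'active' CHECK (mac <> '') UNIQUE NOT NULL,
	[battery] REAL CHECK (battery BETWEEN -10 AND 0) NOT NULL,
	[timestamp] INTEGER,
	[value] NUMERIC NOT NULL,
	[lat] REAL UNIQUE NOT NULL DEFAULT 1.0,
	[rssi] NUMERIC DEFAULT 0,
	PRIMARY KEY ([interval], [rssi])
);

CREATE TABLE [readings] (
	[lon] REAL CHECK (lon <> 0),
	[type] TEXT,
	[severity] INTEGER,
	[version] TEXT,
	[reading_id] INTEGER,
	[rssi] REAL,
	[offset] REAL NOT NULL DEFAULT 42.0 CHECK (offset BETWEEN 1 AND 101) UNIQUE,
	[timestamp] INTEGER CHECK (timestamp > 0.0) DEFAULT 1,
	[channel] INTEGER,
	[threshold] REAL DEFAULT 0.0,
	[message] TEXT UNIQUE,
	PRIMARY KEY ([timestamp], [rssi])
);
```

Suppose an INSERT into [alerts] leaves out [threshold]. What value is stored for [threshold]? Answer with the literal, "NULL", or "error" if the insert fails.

error

threshold has no DEFAULT clause.
Omitting it would insert NULL, but it is part of the PRIMARY KEY, so the INSERT fails.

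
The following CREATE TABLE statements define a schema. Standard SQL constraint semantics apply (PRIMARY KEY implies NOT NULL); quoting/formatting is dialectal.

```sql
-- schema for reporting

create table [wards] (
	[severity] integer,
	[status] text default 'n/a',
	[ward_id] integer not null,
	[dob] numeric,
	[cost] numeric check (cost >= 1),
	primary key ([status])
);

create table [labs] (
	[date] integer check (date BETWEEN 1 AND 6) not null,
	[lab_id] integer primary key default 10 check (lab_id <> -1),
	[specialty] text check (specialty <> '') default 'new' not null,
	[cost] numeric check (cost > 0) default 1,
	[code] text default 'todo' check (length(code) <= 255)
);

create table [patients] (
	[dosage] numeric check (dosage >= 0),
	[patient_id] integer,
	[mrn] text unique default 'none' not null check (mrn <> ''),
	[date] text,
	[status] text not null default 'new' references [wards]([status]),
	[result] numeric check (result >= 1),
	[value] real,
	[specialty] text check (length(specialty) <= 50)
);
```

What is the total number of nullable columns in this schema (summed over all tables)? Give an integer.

11

wards: 3 nullable (severity, dob, cost — PK (status) and explicit NOT NULL columns excluded).
labs: 2 nullable (cost, code — PK (lab_id) and explicit NOT NULL columns excluded).
patients: 6 nullable (dosage, patient_id, date, result, value, specialty — PK none and explicit NOT NULL columns excluded).
Total: 3 + 2 + 6 = 11.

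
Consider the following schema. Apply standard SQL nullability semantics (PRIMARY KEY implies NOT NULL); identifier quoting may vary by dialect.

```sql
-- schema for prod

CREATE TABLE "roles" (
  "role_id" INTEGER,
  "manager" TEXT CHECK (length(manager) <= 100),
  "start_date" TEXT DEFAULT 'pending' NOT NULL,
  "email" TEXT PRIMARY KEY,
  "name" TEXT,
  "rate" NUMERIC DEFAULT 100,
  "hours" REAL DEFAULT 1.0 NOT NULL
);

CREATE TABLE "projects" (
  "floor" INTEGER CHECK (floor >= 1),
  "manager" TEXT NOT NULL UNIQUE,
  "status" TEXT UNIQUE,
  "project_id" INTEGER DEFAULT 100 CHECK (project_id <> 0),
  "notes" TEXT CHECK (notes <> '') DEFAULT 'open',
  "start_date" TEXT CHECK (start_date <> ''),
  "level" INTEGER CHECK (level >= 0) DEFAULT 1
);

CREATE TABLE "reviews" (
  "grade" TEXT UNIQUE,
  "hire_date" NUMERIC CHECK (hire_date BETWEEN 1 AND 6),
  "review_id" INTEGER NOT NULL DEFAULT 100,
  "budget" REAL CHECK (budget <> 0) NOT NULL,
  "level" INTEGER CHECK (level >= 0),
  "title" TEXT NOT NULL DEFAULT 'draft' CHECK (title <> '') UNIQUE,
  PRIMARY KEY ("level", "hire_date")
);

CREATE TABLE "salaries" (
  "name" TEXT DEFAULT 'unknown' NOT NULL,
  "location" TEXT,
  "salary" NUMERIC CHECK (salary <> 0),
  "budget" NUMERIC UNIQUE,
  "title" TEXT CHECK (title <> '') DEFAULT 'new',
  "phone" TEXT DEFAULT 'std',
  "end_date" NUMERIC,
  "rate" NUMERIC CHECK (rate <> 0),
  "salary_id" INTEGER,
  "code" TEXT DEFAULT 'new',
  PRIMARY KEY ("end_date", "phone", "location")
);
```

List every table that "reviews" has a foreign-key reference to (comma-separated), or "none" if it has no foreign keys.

none

No column in reviews has a REFERENCES clause.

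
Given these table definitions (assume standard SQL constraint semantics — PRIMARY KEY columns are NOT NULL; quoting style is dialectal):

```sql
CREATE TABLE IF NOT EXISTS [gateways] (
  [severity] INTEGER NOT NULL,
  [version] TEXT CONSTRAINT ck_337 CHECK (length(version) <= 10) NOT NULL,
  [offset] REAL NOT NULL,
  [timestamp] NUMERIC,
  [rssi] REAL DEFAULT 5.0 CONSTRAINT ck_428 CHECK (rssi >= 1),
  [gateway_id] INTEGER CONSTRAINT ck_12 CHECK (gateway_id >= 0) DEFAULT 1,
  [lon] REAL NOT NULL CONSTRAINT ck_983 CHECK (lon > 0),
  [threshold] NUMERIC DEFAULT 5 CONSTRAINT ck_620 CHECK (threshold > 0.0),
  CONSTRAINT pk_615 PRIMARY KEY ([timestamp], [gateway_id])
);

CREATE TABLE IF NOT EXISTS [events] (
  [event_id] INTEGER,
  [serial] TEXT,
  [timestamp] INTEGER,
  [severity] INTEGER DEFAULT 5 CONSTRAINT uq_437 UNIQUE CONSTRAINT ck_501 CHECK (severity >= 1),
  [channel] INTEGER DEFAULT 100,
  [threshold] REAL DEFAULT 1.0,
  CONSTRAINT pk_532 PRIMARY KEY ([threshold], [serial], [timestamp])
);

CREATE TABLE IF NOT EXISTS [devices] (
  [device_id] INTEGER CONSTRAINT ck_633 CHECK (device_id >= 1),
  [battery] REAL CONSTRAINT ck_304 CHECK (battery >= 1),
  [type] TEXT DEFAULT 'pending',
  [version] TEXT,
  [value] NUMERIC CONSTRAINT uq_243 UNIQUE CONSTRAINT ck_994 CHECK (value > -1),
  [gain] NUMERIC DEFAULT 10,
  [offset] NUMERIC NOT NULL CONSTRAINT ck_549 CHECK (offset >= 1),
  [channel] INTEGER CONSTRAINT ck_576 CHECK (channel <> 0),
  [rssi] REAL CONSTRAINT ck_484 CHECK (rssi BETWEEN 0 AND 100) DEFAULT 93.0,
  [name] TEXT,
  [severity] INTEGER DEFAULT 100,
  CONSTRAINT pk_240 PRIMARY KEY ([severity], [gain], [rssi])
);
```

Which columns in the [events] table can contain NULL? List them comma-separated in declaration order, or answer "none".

- event_id: no NOT NULL constraint applies → nullable.
- serial: part of the PRIMARY KEY, which implies NOT NULL → not nullable.
- timestamp: part of the PRIMARY KEY, which implies NOT NULL → not nullable.
- severity: CHECK does not forbid NULL (a CHECK constraint passes when its expression is NULL) → nullable.
- channel: DEFAULT only fills an omitted column; an explicit NULL is still allowed → nullable.
- threshold: part of the PRIMARY KEY, which implies NOT NULL → not nullable.

event_id, severity, channel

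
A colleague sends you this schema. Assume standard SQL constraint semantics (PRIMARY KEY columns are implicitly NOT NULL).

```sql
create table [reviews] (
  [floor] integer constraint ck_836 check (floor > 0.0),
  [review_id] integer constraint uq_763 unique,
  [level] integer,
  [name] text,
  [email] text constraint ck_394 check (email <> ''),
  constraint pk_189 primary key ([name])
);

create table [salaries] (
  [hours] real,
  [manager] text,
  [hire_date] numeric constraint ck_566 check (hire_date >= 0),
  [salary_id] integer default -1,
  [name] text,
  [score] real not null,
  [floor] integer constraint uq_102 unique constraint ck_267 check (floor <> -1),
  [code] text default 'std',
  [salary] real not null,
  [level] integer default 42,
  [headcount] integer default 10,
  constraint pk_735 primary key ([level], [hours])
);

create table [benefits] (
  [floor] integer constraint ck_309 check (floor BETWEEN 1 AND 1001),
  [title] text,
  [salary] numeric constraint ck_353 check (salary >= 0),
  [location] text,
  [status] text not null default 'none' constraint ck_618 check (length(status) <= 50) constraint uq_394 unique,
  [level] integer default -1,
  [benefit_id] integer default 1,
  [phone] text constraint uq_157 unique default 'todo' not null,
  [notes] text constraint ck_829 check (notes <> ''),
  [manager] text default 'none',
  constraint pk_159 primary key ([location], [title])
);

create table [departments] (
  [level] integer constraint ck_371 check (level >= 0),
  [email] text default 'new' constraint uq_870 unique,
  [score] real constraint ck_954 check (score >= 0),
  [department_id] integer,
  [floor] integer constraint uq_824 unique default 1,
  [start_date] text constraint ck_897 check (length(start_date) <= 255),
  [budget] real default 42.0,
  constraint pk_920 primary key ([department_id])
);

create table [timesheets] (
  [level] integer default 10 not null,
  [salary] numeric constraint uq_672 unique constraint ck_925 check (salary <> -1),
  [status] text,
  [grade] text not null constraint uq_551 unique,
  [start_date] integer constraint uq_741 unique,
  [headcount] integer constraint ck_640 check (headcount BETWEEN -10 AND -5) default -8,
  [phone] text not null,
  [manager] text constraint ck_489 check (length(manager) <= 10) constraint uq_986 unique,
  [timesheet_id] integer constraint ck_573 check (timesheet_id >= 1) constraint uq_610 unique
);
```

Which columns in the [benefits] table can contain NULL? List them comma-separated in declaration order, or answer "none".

floor, salary, level, benefit_id, notes, manager

- floor: CHECK does not forbid NULL (a CHECK constraint passes when its expression is NULL) → nullable.
- title: part of the PRIMARY KEY, which implies NOT NULL → not nullable.
- salary: CHECK does not forbid NULL (a CHECK constraint passes when its expression is NULL) → nullable.
- location: part of the PRIMARY KEY, which implies NOT NULL → not nullable.
- status: declared NOT NULL → not nullable.
- level: DEFAULT only fills an omitted column; an explicit NULL is still allowed → nullable.
- benefit_id: DEFAULT only fills an omitted column; an explicit NULL is still allowed → nullable.
- phone: declared NOT NULL → not nullable.
- notes: CHECK does not forbid NULL (a CHECK constraint passes when its expression is NULL) → nullable.
- manager: DEFAULT only fills an omitted column; an explicit NULL is still allowed → nullable.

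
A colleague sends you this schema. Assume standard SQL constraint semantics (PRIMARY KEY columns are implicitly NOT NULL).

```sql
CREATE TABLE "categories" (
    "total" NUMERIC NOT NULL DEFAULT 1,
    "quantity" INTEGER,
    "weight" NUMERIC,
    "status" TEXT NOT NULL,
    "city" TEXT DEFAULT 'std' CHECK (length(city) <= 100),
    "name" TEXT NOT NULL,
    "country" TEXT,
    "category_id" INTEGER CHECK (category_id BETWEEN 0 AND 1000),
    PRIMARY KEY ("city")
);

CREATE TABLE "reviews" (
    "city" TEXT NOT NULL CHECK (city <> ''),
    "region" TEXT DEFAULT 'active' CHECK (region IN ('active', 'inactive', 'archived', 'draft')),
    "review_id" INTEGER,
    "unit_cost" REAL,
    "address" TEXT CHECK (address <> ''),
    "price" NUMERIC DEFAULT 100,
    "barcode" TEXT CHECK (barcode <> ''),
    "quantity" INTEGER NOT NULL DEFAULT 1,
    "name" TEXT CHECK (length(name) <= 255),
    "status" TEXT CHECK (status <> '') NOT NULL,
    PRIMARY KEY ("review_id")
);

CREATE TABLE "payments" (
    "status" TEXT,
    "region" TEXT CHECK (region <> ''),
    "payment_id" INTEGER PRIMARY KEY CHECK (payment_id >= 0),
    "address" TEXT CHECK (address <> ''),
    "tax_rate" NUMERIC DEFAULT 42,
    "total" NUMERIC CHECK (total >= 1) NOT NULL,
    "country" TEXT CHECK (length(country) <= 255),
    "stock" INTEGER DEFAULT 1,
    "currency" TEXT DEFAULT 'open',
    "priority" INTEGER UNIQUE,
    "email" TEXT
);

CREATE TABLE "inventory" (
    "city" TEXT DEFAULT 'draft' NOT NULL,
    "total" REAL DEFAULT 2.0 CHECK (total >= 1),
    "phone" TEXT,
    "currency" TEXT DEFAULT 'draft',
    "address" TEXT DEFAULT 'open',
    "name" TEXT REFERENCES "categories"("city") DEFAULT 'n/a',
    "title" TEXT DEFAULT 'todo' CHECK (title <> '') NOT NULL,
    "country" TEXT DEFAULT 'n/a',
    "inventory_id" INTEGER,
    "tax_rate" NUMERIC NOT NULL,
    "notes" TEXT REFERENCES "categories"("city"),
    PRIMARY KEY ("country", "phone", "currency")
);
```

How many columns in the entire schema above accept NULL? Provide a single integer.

categories: 4 nullable (quantity, weight, country, category_id — PK (city) and explicit NOT NULL columns excluded).
reviews: 6 nullable (region, unit_cost, address, price, barcode, name — PK (review_id) and explicit NOT NULL columns excluded).
payments: 9 nullable (status, region, address, tax_rate, country, stock, currency, priority, email — PK (payment_id) and explicit NOT NULL columns excluded).
inventory: 5 nullable (total, address, name, inventory_id, notes — PK (country, phone, currency) and explicit NOT NULL columns excluded).
Total: 4 + 6 + 9 + 5 = 24.

24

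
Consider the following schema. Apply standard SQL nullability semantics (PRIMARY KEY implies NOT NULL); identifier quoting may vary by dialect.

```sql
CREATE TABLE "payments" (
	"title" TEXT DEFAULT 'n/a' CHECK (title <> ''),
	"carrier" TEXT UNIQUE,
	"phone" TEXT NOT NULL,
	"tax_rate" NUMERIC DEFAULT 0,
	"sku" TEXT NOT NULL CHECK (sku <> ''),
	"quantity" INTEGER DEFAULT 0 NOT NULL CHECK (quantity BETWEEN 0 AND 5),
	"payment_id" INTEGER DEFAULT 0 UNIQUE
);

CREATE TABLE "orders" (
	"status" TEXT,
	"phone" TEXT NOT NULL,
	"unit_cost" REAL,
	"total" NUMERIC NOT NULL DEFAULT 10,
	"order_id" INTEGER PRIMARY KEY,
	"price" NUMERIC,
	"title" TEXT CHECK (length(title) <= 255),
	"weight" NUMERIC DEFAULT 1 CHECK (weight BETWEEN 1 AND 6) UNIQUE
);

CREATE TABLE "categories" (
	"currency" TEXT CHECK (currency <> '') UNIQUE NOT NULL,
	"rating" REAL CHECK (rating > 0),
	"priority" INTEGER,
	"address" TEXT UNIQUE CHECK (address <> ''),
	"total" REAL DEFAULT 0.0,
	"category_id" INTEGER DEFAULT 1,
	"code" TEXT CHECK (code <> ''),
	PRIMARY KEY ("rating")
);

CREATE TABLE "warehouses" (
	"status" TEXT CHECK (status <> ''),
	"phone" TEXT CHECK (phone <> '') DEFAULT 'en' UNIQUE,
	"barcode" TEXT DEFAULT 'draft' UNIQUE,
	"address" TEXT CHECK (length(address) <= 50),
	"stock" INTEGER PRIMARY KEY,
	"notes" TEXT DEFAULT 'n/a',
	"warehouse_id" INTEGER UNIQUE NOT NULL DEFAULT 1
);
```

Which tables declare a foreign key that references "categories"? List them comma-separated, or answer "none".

none

No REFERENCES clause anywhere in the schema names categories.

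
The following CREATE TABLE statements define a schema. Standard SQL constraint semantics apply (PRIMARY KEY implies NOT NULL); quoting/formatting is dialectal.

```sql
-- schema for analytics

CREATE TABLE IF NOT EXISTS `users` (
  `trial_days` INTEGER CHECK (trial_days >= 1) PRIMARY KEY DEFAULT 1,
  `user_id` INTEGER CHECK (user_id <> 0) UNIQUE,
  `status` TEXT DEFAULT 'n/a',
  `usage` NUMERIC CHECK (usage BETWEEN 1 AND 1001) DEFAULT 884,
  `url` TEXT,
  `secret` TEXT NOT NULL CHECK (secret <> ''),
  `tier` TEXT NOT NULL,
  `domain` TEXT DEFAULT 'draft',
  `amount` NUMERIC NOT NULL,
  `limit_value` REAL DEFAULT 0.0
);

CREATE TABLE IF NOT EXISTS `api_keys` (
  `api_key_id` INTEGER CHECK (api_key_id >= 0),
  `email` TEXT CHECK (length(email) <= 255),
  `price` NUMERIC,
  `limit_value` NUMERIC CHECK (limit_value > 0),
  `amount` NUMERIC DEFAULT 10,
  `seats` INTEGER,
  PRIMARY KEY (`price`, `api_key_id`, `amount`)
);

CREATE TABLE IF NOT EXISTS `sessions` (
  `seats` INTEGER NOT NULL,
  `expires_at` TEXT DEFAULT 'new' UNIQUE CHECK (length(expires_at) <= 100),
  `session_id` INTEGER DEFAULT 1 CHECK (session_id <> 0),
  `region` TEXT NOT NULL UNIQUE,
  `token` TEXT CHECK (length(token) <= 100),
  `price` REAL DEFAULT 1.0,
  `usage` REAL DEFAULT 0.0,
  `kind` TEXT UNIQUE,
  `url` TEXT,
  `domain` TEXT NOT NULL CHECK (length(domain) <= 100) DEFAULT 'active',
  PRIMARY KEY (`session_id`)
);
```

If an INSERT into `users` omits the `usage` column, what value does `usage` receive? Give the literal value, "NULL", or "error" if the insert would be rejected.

884

usage has an explicit DEFAULT 884.
When the column is omitted from an INSERT, that default is used.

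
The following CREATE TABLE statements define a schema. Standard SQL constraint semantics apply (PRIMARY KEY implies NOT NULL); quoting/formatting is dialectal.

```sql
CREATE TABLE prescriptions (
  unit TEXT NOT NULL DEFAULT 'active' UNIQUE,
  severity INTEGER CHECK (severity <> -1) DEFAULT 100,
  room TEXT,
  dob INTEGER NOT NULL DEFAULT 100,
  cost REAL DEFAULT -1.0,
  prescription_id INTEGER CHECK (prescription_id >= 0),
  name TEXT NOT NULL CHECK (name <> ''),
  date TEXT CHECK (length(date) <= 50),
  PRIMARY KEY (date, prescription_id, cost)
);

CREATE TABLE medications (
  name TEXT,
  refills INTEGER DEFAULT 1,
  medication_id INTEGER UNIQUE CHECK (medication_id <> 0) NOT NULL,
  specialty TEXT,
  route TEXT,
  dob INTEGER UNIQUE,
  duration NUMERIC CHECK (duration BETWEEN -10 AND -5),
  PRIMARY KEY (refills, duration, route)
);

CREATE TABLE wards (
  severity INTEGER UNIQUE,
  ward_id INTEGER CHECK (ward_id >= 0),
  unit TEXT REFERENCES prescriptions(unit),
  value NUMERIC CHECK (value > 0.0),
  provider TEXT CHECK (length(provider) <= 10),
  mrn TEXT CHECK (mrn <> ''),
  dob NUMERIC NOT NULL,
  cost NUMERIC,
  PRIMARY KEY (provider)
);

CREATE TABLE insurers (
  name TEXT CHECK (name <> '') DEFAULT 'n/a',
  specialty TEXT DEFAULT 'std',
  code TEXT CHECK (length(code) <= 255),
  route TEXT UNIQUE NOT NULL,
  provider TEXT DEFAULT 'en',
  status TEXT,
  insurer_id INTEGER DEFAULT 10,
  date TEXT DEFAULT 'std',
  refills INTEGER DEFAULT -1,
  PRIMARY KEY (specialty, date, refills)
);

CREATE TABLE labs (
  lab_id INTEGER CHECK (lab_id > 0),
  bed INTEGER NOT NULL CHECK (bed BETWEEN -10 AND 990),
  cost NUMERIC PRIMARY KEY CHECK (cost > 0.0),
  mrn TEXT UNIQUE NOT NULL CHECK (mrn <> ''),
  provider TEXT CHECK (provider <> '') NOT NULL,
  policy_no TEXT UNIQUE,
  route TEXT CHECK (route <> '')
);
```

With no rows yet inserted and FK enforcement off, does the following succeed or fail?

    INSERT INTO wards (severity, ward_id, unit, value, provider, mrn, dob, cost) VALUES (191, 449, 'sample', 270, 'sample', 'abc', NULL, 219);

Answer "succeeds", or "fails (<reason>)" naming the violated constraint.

fails (NOT NULL on dob)

dob is explicitly set to NULL, but dob is declared NOT NULL.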